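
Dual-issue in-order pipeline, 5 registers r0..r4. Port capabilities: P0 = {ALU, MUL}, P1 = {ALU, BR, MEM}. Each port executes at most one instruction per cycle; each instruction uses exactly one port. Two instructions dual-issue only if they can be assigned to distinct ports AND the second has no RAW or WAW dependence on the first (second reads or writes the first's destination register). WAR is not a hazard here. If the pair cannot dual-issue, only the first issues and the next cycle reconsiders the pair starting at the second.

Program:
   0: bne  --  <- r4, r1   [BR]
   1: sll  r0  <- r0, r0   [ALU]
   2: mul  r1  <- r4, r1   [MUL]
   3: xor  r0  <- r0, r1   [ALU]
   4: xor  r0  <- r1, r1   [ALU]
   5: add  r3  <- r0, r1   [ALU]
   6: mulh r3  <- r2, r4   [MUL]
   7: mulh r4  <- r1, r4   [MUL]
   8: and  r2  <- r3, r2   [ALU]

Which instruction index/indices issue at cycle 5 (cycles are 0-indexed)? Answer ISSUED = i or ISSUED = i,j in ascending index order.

c0: i0,i1 bne;sll  pair
c1: i2 mul  RAW r1
c2: i3 xor  WAW r0
c3: i4 xor  RAW r0
c4: i5 add  WAW r3
c5: i6 mulh  no-port MUL/MUL
c6: i7,i8 mulh;and  pair

ISSUED = 6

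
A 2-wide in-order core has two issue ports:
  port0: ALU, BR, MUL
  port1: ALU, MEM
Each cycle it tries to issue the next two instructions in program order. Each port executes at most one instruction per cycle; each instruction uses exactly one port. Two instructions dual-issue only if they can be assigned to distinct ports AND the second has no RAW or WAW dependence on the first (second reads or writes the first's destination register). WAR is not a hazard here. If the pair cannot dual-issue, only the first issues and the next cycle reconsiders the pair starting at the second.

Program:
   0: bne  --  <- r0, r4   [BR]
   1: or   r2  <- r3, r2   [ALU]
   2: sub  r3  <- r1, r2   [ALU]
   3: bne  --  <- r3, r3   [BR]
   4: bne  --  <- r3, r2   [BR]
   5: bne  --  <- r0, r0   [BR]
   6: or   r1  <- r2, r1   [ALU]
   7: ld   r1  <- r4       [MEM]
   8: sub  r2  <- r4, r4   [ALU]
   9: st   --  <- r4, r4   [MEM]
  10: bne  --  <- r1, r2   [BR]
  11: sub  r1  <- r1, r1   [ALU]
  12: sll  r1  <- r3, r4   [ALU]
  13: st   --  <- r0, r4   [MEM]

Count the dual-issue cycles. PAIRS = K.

PAIRS = 5

#0 head=0: bne.BR/or.ALU i0&i1 2-wide
#1 head=2: sub.ALU i2 RAW r3
#2 head=3: bne.BR i3 no-port BR/BR
#3 head=4: bne.BR i4 no-port BR/BR
#4 head=5: bne.BR/or.ALU i5&i6 2-wide
#5 head=7: ld.MEM/sub.ALU i7&i8 2-wide
#6 head=9: st.MEM/bne.BR i9&i10 2-wide
#7 head=11: sub.ALU i11 WAW r1
#8 head=12: sll.ALU/st.MEM i12&i13 2-wide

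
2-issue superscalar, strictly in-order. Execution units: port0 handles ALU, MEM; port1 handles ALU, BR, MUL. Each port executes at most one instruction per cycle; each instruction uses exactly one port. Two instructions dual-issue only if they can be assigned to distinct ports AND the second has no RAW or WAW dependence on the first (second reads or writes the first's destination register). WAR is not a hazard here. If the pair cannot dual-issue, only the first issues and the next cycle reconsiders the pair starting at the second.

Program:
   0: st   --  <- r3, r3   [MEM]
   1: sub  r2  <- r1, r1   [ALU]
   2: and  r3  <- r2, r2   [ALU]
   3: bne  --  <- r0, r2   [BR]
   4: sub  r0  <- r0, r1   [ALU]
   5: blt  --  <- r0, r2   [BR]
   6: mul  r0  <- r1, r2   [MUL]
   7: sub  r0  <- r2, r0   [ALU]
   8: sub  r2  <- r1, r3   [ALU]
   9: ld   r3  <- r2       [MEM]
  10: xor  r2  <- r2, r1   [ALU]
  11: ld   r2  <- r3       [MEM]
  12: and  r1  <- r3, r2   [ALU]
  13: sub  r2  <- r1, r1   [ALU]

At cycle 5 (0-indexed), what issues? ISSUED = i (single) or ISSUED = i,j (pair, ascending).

ISSUED = 7,8

0. st.MEM;sub.ALU @i0+i1  | 2-wide
1. and.ALU;bne.BR @i2+i3  | 2-wide
2. sub.ALU @i4  | RAW r0
3. blt.BR @i5  | no-port BR/MUL
4. mul.MUL @i6  | RAW+WAW r0
5. sub.ALU;sub.ALU @i7+i8  | 2-wide
6. ld.MEM;xor.ALU @i9+i10  | 2-wide
7. ld.MEM @i11  | RAW r2
8. and.ALU @i12  | RAW r1
9. sub.ALU @i13  | tail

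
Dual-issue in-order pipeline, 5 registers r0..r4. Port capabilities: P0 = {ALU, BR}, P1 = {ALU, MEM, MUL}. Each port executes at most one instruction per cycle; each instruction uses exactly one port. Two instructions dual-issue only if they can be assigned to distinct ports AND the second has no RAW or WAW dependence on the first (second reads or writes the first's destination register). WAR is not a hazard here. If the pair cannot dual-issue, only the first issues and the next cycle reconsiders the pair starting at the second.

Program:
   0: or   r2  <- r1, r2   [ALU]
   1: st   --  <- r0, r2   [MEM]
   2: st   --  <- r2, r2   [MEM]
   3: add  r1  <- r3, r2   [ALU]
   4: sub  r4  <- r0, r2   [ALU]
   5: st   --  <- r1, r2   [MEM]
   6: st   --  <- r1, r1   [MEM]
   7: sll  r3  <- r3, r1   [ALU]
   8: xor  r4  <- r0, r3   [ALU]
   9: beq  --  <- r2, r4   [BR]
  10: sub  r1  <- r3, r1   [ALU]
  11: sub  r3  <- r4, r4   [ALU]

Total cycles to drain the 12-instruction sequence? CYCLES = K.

#0 head=0: or.ALU i0 RAW r2
#1 head=1: st.MEM i1 no-port MEM/MEM
#2 head=2: st.MEM add.ALU i2,i3 pair
#3 head=4: sub.ALU st.MEM i4,i5 pair
#4 head=6: st.MEM sll.ALU i6,i7 pair
#5 head=8: xor.ALU i8 RAW r4
#6 head=9: beq.BR sub.ALU i9,i10 pair
#7 head=11: sub.ALU i11 tail

CYCLES = 8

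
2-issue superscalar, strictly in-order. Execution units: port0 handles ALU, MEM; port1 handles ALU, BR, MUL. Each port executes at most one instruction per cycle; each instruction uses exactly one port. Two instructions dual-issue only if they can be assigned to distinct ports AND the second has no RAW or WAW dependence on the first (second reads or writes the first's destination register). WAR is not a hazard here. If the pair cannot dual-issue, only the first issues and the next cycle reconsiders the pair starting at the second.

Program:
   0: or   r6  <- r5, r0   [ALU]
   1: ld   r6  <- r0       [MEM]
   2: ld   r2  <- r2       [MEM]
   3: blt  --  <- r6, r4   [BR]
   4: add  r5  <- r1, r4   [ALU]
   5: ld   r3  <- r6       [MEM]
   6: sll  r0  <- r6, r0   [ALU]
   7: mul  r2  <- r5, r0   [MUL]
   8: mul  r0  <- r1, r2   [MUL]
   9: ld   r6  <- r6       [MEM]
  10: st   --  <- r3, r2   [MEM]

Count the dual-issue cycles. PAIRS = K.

PAIRS = 3

t=0 i0:or.ALU ; WAW r6
t=1 i1:ld.MEM ; no-port MEM/MEM
t=2 i2,i3:ld.MEM;blt.BR ; dual
t=3 i4,i5:add.ALU;ld.MEM ; dual
t=4 i6:sll.ALU ; RAW r0
t=5 i7:mul.MUL ; no-port MUL/MUL
t=6 i8,i9:mul.MUL;ld.MEM ; dual
t=7 i10:st.MEM ; tail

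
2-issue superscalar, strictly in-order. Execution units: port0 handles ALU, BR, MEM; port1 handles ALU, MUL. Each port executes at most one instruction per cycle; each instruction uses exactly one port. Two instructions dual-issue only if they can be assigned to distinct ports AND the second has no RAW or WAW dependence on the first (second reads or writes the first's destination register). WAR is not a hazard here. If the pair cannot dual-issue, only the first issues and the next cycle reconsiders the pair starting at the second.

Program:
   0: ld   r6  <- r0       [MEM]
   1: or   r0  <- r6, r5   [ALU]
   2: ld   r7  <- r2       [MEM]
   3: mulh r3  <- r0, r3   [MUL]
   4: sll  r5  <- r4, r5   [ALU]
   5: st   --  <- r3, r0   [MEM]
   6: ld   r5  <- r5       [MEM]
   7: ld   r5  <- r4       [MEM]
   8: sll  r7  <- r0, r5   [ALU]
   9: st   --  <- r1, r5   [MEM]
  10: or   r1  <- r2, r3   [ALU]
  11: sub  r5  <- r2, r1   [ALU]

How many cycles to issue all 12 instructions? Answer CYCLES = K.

  cy0 -> i0 (ld.MEM) RAW r6
  cy1 -> i1,i2 (or.ALU;ld.MEM) dual
  cy2 -> i3,i4 (mulh.MUL;sll.ALU) dual
  cy3 -> i5 (st.MEM) no-port MEM/MEM
  cy4 -> i6 (ld.MEM) no-port MEM/MEM
  cy5 -> i7 (ld.MEM) RAW r5
  cy6 -> i8,i9 (sll.ALU;st.MEM) dual
  cy7 -> i10 (or.ALU) RAW r1
  cy8 -> i11 (sub.ALU) tail

CYCLES = 9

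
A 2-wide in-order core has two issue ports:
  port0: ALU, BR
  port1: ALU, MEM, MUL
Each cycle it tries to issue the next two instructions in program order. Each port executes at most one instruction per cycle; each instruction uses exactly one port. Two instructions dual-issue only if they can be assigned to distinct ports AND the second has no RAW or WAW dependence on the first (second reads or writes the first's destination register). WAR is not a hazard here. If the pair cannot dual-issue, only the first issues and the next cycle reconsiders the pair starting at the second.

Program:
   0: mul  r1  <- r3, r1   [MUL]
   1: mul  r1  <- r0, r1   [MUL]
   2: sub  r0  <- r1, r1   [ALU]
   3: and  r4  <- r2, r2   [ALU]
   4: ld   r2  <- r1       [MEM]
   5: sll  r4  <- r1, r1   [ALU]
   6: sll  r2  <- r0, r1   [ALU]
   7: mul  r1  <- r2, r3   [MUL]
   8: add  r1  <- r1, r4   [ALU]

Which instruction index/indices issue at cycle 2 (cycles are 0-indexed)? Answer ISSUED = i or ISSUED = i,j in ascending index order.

[0] i0  mul.MUL  -- no-port MUL/MUL
[1] i1  mul.MUL  -- RAW r1
[2] i2/i3  sub.ALU+and.ALU  -- dual
[3] i4/i5  ld.MEM+sll.ALU  -- dual
[4] i6  sll.ALU  -- RAW r2
[5] i7  mul.MUL  -- RAW+WAW r1
[6] i8  add.ALU  -- tail

ISSUED = 2,3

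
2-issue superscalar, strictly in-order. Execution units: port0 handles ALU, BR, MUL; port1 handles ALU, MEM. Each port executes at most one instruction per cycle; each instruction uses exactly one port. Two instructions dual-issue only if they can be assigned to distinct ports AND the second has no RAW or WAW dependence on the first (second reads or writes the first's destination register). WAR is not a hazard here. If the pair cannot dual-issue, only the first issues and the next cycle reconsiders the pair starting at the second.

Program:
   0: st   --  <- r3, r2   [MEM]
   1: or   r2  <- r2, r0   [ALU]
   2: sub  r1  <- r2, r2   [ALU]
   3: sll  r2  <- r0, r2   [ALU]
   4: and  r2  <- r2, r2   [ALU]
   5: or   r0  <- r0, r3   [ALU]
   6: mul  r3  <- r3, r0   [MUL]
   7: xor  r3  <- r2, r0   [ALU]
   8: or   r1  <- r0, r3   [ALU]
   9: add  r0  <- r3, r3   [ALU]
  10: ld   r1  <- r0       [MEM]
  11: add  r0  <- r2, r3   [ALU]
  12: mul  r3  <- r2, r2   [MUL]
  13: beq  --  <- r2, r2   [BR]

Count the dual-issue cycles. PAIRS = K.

#0 head=0: st.MEM or.ALU i0,i1 pair
#1 head=2: sub.ALU sll.ALU i2,i3 pair
#2 head=4: and.ALU or.ALU i4,i5 pair
#3 head=6: mul.MUL i6 WAW r3
#4 head=7: xor.ALU i7 RAW r3
#5 head=8: or.ALU add.ALU i8,i9 pair
#6 head=10: ld.MEM add.ALU i10,i11 pair
#7 head=12: mul.MUL i12 no-port MUL/BR
#8 head=13: beq.BR i13 tail

PAIRS = 5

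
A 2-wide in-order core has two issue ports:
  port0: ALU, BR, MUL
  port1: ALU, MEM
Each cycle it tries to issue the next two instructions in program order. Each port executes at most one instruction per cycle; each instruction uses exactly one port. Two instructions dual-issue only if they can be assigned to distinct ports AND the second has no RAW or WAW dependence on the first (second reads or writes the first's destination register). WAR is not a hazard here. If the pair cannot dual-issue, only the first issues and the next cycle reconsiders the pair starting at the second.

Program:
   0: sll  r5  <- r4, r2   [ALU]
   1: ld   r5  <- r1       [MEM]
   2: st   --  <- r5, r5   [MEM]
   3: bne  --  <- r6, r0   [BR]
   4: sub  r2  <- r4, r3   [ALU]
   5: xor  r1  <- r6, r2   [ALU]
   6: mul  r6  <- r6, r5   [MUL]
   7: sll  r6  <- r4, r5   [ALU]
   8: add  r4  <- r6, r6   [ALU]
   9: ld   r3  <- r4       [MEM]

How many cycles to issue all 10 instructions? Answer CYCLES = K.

CYCLES = 8

0. sll @i0  | WAW r5
1. ld @i1  | no-port MEM/MEM
2. st/bne @i2&i3  | 2-wide
3. sub @i4  | RAW r2
4. xor/mul @i5&i6  | 2-wide
5. sll @i7  | RAW r6
6. add @i8  | RAW r4
7. ld @i9  | tail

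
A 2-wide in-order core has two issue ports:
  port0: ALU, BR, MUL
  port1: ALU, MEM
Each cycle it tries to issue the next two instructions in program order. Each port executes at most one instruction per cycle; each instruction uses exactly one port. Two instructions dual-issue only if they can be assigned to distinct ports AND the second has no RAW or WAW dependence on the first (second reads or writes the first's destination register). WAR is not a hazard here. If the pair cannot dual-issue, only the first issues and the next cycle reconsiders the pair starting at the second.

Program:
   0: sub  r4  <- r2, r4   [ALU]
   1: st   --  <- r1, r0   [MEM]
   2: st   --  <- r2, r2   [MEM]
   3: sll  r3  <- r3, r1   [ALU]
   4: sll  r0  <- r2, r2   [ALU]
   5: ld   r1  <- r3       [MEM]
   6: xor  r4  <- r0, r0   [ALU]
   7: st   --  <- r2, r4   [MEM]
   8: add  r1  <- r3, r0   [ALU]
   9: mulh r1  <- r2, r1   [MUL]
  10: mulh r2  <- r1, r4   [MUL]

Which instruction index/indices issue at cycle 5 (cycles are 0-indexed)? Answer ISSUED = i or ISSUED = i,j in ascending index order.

ISSUED = 9

t=0 i0+i1:sub;st ; 2-wide
t=1 i2+i3:st;sll ; 2-wide
t=2 i4+i5:sll;ld ; 2-wide
t=3 i6:xor ; RAW r4
t=4 i7+i8:st;add ; 2-wide
t=5 i9:mulh ; no-port MUL/MUL
t=6 i10:mulh ; tail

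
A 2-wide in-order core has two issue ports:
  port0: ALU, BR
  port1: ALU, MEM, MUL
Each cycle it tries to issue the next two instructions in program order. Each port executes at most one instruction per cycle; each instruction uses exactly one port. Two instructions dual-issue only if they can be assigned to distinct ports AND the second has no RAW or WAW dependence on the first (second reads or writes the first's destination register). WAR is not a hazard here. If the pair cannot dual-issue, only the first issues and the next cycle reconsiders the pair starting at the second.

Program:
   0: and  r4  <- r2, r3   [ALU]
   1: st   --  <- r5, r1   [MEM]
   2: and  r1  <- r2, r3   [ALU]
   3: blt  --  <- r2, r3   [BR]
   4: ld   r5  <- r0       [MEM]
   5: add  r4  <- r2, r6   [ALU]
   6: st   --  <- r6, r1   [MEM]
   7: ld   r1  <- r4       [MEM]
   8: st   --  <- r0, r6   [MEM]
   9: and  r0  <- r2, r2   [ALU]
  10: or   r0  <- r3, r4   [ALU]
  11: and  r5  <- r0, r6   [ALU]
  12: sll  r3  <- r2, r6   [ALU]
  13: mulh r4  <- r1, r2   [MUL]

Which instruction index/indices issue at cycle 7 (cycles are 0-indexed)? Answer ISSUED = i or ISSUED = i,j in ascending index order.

ISSUED = 11,12

c0: i0&i1 and.ALU st.MEM  dual
c1: i2&i3 and.ALU blt.BR  dual
c2: i4&i5 ld.MEM add.ALU  dual
c3: i6 st.MEM  no-port MEM/MEM
c4: i7 ld.MEM  no-port MEM/MEM
c5: i8&i9 st.MEM and.ALU  dual
c6: i10 or.ALU  RAW r0
c7: i11&i12 and.ALU sll.ALU  dual
c8: i13 mulh.MUL  tail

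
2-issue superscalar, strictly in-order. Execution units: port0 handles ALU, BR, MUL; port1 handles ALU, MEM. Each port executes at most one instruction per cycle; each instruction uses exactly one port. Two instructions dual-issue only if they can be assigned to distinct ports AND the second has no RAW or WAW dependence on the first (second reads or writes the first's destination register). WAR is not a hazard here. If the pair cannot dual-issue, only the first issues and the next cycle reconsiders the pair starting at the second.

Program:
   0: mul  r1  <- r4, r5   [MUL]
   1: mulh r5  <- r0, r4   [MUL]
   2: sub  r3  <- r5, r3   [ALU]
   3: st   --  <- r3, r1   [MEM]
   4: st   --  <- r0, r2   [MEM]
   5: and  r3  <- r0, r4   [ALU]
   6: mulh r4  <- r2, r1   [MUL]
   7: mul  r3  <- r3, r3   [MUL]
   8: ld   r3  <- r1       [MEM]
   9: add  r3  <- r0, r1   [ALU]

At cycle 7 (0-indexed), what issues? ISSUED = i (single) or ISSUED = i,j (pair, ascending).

ISSUED = 8

  cy0 -> i0 (mul.MUL) no-port MUL/MUL
  cy1 -> i1 (mulh.MUL) RAW r5
  cy2 -> i2 (sub.ALU) RAW r3
  cy3 -> i3 (st.MEM) no-port MEM/MEM
  cy4 -> i4/i5 (st.MEM+and.ALU) pair
  cy5 -> i6 (mulh.MUL) no-port MUL/MUL
  cy6 -> i7 (mul.MUL) WAW r3
  cy7 -> i8 (ld.MEM) WAW r3
  cy8 -> i9 (add.ALU) tail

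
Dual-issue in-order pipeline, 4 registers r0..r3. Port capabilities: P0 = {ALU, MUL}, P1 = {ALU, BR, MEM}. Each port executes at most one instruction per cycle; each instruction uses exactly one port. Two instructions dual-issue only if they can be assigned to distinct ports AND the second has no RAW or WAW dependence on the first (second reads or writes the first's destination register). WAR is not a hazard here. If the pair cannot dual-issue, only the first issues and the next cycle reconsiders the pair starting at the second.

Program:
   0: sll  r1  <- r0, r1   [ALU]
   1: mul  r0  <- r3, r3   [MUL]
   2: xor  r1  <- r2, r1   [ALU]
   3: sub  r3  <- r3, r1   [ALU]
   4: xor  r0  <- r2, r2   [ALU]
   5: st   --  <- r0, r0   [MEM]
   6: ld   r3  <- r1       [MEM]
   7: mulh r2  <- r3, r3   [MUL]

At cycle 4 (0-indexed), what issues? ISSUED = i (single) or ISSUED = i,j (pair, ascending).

[0] i0&i1  sll.ALU+mul.MUL  -- pair
[1] i2  xor.ALU  -- RAW r1
[2] i3&i4  sub.ALU+xor.ALU  -- pair
[3] i5  st.MEM  -- no-port MEM/MEM
[4] i6  ld.MEM  -- RAW r3
[5] i7  mulh.MUL  -- tail

ISSUED = 6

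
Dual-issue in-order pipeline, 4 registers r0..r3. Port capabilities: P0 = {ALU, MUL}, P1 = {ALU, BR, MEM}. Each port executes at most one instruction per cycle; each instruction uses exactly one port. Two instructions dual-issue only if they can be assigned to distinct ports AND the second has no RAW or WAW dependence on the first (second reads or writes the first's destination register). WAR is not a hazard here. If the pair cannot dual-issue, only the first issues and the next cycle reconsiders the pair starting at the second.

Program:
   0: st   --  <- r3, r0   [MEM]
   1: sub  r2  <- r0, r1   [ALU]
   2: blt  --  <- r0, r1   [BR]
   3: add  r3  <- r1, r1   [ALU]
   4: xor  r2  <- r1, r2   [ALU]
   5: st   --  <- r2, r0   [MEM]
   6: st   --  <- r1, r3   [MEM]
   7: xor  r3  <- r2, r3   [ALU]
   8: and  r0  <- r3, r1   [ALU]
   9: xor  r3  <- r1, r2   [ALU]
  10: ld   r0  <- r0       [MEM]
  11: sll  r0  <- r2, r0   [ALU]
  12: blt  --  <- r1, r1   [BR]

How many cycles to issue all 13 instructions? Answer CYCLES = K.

  cy0 -> i0,i1 (st;sub) dual
  cy1 -> i2,i3 (blt;add) dual
  cy2 -> i4 (xor) RAW r2
  cy3 -> i5 (st) no-port MEM/MEM
  cy4 -> i6,i7 (st;xor) dual
  cy5 -> i8,i9 (and;xor) dual
  cy6 -> i10 (ld) RAW+WAW r0
  cy7 -> i11,i12 (sll;blt) dual

CYCLES = 8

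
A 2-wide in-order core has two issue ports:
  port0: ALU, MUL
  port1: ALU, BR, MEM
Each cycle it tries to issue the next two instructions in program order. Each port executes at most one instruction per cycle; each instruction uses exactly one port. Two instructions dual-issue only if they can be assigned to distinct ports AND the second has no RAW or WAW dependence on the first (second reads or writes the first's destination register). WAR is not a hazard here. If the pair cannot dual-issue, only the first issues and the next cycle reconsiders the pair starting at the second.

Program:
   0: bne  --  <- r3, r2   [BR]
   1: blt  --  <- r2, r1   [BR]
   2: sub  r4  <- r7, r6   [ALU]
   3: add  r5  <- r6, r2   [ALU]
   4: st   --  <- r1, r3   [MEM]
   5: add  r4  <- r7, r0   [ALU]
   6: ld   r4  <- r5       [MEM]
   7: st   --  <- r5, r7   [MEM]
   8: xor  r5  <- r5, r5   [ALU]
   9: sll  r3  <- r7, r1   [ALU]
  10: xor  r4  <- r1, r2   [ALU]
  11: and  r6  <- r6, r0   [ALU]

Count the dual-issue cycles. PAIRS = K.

PAIRS = 4

[0] i0  bne  -- no-port BR/BR
[1] i1/i2  blt+sub  -- 2-wide
[2] i3/i4  add+st  -- 2-wide
[3] i5  add  -- WAW r4
[4] i6  ld  -- no-port MEM/MEM
[5] i7/i8  st+xor  -- 2-wide
[6] i9/i10  sll+xor  -- 2-wide
[7] i11  and  -- tail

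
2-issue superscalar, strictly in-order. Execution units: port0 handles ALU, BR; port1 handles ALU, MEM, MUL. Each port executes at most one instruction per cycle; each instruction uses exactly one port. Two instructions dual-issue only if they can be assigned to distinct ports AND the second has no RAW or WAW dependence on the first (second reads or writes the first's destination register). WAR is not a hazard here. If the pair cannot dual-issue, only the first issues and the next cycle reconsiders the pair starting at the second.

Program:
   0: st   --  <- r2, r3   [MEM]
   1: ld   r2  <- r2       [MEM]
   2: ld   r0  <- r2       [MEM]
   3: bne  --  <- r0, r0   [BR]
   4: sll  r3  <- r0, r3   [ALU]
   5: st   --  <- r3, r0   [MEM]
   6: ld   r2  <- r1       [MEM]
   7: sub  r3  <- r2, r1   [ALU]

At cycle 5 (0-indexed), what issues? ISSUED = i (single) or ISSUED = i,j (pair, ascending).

ISSUED = 6

  cy0 -> i0 (st.MEM) no-port MEM/MEM
  cy1 -> i1 (ld.MEM) no-port MEM/MEM
  cy2 -> i2 (ld.MEM) RAW r0
  cy3 -> i3/i4 (bne.BR+sll.ALU) pair
  cy4 -> i5 (st.MEM) no-port MEM/MEM
  cy5 -> i6 (ld.MEM) RAW r2
  cy6 -> i7 (sub.ALU) tail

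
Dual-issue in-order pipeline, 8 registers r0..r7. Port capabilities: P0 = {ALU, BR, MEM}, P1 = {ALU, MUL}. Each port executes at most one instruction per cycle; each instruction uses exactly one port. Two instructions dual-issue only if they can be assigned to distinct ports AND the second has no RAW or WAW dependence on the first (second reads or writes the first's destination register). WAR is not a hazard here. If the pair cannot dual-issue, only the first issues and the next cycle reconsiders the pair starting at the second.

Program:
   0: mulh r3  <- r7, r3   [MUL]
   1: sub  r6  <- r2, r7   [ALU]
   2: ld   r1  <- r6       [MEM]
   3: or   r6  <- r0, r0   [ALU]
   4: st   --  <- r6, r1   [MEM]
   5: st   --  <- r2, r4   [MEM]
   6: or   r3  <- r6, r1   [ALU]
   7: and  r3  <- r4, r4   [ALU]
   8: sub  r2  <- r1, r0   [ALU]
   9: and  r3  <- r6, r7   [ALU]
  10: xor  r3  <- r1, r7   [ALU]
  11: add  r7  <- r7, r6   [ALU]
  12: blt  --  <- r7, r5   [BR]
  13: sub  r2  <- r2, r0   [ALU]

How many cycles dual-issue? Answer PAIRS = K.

c0: i0/i1 mulh.MUL;sub.ALU  dual
c1: i2/i3 ld.MEM;or.ALU  dual
c2: i4 st.MEM  no-port MEM/MEM
c3: i5/i6 st.MEM;or.ALU  dual
c4: i7/i8 and.ALU;sub.ALU  dual
c5: i9 and.ALU  WAW r3
c6: i10/i11 xor.ALU;add.ALU  dual
c7: i12/i13 blt.BR;sub.ALU  dual

PAIRS = 6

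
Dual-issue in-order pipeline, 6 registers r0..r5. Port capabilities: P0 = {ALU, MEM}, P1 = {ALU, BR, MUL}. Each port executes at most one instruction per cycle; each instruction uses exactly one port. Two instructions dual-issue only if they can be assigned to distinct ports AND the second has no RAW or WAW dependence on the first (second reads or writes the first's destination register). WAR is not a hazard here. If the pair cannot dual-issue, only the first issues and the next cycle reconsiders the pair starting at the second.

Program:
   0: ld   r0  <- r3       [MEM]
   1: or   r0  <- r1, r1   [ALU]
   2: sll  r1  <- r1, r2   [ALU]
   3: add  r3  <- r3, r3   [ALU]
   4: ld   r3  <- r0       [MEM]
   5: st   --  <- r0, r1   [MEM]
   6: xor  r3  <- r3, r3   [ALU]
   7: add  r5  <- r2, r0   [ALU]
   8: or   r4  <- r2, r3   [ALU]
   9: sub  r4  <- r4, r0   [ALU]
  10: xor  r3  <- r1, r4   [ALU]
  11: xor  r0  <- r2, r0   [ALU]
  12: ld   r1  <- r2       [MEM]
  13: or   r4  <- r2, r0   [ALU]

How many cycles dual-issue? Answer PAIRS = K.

t=0 i0:ld.MEM ; WAW r0
t=1 i1+i2:or.ALU+sll.ALU ; dual
t=2 i3:add.ALU ; WAW r3
t=3 i4:ld.MEM ; no-port MEM/MEM
t=4 i5+i6:st.MEM+xor.ALU ; dual
t=5 i7+i8:add.ALU+or.ALU ; dual
t=6 i9:sub.ALU ; RAW r4
t=7 i10+i11:xor.ALU+xor.ALU ; dual
t=8 i12+i13:ld.MEM+or.ALU ; dual

PAIRS = 5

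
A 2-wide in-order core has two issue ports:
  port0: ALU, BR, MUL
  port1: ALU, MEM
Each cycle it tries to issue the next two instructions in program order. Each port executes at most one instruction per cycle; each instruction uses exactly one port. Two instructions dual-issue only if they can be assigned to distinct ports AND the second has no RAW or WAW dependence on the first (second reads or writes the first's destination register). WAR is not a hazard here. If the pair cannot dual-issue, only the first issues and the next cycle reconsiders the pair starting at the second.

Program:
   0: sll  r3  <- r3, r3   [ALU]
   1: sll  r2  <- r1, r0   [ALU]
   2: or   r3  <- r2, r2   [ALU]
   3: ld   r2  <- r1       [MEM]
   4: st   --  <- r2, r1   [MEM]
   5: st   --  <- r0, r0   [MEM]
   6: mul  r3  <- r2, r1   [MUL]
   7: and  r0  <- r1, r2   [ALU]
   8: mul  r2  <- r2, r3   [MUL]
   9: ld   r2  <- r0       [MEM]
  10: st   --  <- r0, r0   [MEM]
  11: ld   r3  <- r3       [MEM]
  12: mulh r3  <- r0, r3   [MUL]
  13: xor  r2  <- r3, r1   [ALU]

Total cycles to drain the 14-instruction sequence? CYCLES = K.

[0] i0+i1  sll sll  -- pair
[1] i2+i3  or ld  -- pair
[2] i4  st  -- no-port MEM/MEM
[3] i5+i6  st mul  -- pair
[4] i7+i8  and mul  -- pair
[5] i9  ld  -- no-port MEM/MEM
[6] i10  st  -- no-port MEM/MEM
[7] i11  ld  -- RAW+WAW r3
[8] i12  mulh  -- RAW r3
[9] i13  xor  -- tail

CYCLES = 10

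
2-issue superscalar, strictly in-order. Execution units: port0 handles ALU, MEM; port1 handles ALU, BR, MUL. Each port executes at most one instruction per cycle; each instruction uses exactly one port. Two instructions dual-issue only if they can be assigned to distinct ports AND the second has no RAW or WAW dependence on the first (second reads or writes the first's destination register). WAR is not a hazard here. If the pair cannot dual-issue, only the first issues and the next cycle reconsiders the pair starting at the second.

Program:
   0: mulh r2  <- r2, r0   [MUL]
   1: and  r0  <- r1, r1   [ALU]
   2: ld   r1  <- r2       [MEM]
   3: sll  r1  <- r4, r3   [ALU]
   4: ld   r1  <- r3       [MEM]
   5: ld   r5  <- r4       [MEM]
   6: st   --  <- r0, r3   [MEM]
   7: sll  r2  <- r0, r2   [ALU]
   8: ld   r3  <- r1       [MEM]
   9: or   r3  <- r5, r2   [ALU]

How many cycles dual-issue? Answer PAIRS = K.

PAIRS = 2

c0: i0,i1 mulh.MUL+and.ALU  2-wide
c1: i2 ld.MEM  WAW r1
c2: i3 sll.ALU  WAW r1
c3: i4 ld.MEM  no-port MEM/MEM
c4: i5 ld.MEM  no-port MEM/MEM
c5: i6,i7 st.MEM+sll.ALU  2-wide
c6: i8 ld.MEM  WAW r3
c7: i9 or.ALU  tail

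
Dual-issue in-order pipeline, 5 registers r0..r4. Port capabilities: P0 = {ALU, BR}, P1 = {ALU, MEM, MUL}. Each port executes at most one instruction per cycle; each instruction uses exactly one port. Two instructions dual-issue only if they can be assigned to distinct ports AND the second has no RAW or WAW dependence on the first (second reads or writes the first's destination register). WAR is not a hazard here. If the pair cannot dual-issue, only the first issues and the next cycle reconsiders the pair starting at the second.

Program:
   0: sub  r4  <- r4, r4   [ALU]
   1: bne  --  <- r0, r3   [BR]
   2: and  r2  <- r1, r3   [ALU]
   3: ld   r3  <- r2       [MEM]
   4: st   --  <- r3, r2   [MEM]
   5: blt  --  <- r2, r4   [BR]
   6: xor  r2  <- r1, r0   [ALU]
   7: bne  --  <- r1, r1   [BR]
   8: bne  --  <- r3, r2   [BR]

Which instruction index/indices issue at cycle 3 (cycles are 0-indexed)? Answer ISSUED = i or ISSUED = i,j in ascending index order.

t=0 i0+i1:sub+bne ; dual
t=1 i2:and ; RAW r2
t=2 i3:ld ; no-port MEM/MEM
t=3 i4+i5:st+blt ; dual
t=4 i6+i7:xor+bne ; dual
t=5 i8:bne ; tail

ISSUED = 4,5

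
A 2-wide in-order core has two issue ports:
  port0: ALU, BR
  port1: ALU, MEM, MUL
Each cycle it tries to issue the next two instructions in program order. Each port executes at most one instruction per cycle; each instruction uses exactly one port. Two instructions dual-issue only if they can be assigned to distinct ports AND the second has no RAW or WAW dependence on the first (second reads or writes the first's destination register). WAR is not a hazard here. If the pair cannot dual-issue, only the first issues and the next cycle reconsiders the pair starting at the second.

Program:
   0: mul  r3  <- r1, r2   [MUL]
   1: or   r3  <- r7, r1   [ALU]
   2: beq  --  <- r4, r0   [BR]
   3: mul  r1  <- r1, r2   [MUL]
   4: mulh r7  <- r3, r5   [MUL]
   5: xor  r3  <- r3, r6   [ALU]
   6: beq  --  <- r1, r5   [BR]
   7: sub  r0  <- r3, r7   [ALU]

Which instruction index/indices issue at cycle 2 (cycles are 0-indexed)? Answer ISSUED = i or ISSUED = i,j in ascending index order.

t=0 i0:mul.MUL ; WAW r3
t=1 i1/i2:or.ALU beq.BR ; 2-wide
t=2 i3:mul.MUL ; no-port MUL/MUL
t=3 i4/i5:mulh.MUL xor.ALU ; 2-wide
t=4 i6/i7:beq.BR sub.ALU ; 2-wide

ISSUED = 3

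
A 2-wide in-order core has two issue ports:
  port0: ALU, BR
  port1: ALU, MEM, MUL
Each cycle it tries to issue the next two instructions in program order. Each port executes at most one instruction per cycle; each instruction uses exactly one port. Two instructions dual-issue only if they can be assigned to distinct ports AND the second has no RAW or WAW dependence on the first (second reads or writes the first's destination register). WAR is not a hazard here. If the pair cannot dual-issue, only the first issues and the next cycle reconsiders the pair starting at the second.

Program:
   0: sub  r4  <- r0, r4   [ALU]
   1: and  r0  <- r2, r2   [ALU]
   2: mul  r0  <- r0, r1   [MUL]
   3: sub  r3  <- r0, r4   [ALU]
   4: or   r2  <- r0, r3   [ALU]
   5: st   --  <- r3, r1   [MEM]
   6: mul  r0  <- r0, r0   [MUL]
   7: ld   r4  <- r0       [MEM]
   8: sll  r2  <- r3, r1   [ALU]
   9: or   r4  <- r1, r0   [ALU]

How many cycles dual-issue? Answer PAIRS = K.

PAIRS = 3

[0] i0,i1  sub+and  -- 2-wide
[1] i2  mul  -- RAW r0
[2] i3  sub  -- RAW r3
[3] i4,i5  or+st  -- 2-wide
[4] i6  mul  -- no-port MUL/MEM
[5] i7,i8  ld+sll  -- 2-wide
[6] i9  or  -- tail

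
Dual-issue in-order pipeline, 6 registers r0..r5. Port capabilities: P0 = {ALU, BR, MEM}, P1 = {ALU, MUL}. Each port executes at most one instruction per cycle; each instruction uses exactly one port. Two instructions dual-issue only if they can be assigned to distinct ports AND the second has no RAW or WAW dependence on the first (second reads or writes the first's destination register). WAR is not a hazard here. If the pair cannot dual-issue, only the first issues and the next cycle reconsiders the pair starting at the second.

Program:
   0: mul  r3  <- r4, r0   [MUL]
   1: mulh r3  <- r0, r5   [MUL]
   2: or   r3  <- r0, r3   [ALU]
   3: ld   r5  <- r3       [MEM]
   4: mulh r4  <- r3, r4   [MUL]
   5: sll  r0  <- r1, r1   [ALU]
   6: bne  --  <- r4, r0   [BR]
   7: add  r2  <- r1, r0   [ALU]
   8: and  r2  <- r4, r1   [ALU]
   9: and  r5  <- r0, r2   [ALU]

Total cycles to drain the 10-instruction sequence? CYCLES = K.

t=0 i0:mul.MUL ; no-port MUL/MUL
t=1 i1:mulh.MUL ; RAW+WAW r3
t=2 i2:or.ALU ; RAW r3
t=3 i3,i4:ld.MEM mulh.MUL ; pair
t=4 i5:sll.ALU ; RAW r0
t=5 i6,i7:bne.BR add.ALU ; pair
t=6 i8:and.ALU ; RAW r2
t=7 i9:and.ALU ; tail

CYCLES = 8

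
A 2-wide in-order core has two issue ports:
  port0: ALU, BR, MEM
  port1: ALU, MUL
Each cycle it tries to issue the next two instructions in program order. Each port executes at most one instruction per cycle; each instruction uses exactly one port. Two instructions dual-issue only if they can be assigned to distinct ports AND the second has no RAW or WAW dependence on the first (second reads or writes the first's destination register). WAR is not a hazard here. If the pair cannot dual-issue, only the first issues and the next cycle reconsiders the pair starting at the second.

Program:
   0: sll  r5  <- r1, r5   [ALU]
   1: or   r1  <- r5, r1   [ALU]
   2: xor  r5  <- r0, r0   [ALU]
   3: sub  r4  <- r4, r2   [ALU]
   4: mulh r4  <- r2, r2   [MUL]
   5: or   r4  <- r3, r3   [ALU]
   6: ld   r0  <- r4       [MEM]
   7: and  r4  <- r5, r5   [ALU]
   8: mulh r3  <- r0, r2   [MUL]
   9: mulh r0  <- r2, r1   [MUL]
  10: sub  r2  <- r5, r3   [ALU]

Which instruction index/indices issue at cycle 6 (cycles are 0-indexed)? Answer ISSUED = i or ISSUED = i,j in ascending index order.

ISSUED = 8

  cy0 -> i0 (sll.ALU) RAW r5
  cy1 -> i1+i2 (or.ALU+xor.ALU) dual
  cy2 -> i3 (sub.ALU) WAW r4
  cy3 -> i4 (mulh.MUL) WAW r4
  cy4 -> i5 (or.ALU) RAW r4
  cy5 -> i6+i7 (ld.MEM+and.ALU) dual
  cy6 -> i8 (mulh.MUL) no-port MUL/MUL
  cy7 -> i9+i10 (mulh.MUL+sub.ALU) dual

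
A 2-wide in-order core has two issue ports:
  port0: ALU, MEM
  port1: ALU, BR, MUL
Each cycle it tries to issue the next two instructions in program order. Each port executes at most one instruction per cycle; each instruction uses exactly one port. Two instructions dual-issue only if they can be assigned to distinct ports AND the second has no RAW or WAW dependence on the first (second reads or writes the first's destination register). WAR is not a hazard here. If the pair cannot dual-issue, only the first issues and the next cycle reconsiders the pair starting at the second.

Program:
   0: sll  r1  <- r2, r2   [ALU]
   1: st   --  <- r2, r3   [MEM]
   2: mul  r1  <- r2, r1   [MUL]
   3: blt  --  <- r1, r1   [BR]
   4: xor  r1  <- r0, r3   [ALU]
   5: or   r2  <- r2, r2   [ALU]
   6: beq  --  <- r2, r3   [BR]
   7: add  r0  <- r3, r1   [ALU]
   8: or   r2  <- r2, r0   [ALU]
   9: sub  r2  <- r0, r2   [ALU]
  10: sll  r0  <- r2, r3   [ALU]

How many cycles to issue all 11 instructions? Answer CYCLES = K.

CYCLES = 8

c0: i0/i1 sll/st  pair
c1: i2 mul  no-port MUL/BR
c2: i3/i4 blt/xor  pair
c3: i5 or  RAW r2
c4: i6/i7 beq/add  pair
c5: i8 or  RAW+WAW r2
c6: i9 sub  RAW r2
c7: i10 sll  tail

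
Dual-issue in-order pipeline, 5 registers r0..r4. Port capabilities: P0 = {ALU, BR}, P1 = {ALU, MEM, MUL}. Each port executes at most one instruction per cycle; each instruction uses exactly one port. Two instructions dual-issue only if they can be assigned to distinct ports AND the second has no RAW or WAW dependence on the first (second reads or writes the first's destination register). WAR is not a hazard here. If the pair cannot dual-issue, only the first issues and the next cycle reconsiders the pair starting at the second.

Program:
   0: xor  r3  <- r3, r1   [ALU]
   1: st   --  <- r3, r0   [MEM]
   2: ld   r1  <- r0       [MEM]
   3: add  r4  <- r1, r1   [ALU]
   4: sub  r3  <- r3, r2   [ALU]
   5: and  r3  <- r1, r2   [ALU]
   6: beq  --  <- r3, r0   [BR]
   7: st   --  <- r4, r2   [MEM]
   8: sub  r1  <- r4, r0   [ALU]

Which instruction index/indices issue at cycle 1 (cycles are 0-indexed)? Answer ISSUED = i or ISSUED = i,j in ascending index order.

0. xor.ALU @i0  | RAW r3
1. st.MEM @i1  | no-port MEM/MEM
2. ld.MEM @i2  | RAW r1
3. add.ALU+sub.ALU @i3+i4  | pair
4. and.ALU @i5  | RAW r3
5. beq.BR+st.MEM @i6+i7  | pair
6. sub.ALU @i8  | tail

ISSUED = 1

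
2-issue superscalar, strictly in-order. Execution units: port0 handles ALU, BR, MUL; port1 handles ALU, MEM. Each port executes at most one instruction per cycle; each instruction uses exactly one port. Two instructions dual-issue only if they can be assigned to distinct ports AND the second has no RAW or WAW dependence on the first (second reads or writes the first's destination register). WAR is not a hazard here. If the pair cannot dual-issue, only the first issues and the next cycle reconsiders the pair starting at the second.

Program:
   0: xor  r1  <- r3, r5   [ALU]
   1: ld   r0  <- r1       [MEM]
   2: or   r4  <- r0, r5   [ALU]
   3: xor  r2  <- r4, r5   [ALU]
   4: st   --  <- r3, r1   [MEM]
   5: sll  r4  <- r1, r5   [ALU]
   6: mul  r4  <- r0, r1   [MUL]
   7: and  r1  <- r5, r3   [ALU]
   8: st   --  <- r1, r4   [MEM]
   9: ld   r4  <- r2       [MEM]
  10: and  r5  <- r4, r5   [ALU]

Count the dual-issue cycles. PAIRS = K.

0. xor @i0  | RAW r1
1. ld @i1  | RAW r0
2. or @i2  | RAW r4
3. xor+st @i3,i4  | pair
4. sll @i5  | WAW r4
5. mul+and @i6,i7  | pair
6. st @i8  | no-port MEM/MEM
7. ld @i9  | RAW r4
8. and @i10  | tail

PAIRS = 2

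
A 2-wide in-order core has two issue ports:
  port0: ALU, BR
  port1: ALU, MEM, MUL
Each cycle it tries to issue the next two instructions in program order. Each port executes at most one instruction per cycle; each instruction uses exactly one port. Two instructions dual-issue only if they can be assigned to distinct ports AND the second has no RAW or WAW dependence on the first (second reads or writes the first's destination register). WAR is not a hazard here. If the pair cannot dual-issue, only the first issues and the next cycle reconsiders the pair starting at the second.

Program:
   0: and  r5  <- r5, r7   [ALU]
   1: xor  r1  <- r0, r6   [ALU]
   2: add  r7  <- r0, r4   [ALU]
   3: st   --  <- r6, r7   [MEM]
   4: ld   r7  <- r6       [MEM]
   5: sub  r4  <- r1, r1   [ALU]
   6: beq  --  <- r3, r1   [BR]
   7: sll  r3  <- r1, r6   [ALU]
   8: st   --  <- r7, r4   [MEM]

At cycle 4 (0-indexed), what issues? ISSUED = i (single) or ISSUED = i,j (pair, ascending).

ISSUED = 6,7

t=0 i0+i1:and.ALU xor.ALU ; pair
t=1 i2:add.ALU ; RAW r7
t=2 i3:st.MEM ; no-port MEM/MEM
t=3 i4+i5:ld.MEM sub.ALU ; pair
t=4 i6+i7:beq.BR sll.ALU ; pair
t=5 i8:st.MEM ; tail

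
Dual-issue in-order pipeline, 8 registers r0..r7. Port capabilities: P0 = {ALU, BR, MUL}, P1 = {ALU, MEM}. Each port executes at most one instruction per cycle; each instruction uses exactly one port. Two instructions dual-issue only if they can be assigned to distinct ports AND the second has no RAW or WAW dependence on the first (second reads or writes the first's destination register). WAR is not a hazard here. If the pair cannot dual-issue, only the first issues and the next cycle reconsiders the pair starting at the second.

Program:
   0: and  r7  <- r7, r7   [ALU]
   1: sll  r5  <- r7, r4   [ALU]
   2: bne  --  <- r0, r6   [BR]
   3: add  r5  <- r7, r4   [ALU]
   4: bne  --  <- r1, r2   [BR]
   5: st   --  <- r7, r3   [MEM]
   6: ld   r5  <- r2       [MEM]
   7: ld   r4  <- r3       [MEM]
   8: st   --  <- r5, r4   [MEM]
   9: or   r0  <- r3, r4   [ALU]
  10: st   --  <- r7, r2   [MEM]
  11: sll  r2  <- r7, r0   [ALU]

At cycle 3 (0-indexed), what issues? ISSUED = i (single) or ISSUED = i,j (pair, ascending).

#0 head=0: and i0 RAW r7
#1 head=1: sll+bne i1&i2 2-wide
#2 head=3: add+bne i3&i4 2-wide
#3 head=5: st i5 no-port MEM/MEM
#4 head=6: ld i6 no-port MEM/MEM
#5 head=7: ld i7 no-port MEM/MEM
#6 head=8: st+or i8&i9 2-wide
#7 head=10: st+sll i10&i11 2-wide

ISSUED = 5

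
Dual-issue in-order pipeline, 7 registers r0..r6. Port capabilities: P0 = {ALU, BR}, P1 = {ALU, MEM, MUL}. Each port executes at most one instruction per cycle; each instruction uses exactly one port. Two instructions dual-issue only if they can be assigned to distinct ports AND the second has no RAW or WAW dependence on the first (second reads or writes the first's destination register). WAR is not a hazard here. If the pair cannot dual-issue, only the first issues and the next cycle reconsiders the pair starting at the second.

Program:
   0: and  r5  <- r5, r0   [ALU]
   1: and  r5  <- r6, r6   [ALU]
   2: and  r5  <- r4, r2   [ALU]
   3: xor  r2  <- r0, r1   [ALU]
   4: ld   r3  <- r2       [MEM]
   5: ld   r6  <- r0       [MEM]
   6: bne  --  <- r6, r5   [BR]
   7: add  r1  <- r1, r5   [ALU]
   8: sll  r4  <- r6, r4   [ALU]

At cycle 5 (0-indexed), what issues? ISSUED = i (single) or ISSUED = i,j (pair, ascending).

ISSUED = 6,7

[0] i0  and  -- WAW r5
[1] i1  and  -- WAW r5
[2] i2,i3  and/xor  -- dual
[3] i4  ld  -- no-port MEM/MEM
[4] i5  ld  -- RAW r6
[5] i6,i7  bne/add  -- dual
[6] i8  sll  -- tail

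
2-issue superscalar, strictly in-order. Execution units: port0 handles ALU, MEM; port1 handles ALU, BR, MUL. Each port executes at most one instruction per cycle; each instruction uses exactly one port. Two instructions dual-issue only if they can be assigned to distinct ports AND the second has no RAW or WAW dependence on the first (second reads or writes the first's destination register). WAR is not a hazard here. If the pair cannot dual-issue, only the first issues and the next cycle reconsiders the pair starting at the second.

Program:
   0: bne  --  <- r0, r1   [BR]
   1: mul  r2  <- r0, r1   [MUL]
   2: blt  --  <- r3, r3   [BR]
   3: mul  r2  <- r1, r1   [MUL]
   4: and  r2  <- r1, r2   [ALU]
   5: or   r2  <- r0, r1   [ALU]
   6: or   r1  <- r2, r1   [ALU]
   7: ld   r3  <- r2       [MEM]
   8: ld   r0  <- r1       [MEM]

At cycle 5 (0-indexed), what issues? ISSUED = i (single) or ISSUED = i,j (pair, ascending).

0. bne.BR @i0  | no-port BR/MUL
1. mul.MUL @i1  | no-port MUL/BR
2. blt.BR @i2  | no-port BR/MUL
3. mul.MUL @i3  | RAW+WAW r2
4. and.ALU @i4  | WAW r2
5. or.ALU @i5  | RAW r2
6. or.ALU+ld.MEM @i6/i7  | 2-wide
7. ld.MEM @i8  | tail

ISSUED = 5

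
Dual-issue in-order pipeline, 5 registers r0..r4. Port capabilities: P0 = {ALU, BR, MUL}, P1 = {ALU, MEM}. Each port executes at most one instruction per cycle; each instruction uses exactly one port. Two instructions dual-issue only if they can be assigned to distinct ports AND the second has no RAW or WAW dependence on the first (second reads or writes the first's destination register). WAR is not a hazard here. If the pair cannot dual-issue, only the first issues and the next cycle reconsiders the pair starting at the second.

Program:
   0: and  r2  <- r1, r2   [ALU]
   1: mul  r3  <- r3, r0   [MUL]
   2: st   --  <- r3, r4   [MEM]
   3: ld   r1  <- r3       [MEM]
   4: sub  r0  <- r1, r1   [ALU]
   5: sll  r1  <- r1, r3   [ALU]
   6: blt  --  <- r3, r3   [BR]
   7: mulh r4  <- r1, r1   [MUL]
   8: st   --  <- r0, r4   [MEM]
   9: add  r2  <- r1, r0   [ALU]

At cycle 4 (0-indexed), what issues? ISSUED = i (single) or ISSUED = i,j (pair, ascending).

0. and;mul @i0&i1  | 2-wide
1. st @i2  | no-port MEM/MEM
2. ld @i3  | RAW r1
3. sub;sll @i4&i5  | 2-wide
4. blt @i6  | no-port BR/MUL
5. mulh @i7  | RAW r4
6. st;add @i8&i9  | 2-wide

ISSUED = 6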